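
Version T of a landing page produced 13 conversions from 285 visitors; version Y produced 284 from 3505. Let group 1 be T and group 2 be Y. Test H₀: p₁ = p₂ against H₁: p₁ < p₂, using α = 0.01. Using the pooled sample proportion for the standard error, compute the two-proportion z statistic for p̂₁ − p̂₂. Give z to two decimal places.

z = -2.14

p̂₁ = 13/285 = 0.04561, p̂₂ = 284/3505 = 0.08103.
Pooled p̂ = (13+284)/(285+3505) = 297/3790 = 0.07836.
SE = √(0.0722232 × 0.00379408) = 0.01655.
z = (0.04561 − 0.08103)/0.01655 = -0.03542/0.01655 = -2.14.
p-value = P(Z < -2.139) ≈ 0.0162. With α = 0.01, fail to reject H₀.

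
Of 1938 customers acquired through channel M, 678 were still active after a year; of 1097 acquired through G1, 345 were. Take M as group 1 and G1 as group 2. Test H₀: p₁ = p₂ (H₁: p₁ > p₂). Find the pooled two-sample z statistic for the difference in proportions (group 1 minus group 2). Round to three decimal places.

z = 1.979

p̂₁ = 678/1938 = 0.349845, p̂₂ = 345/1097 = 0.314494.
Pooled p̂ = (678+345)/(1938+1097) = 1023/3035 = 0.337068.
SE = √(0.223453 × 0.00142757) = 0.017860.
z = (0.349845 − 0.314494)/0.017860 = 0.035351/0.017860 = 1.979.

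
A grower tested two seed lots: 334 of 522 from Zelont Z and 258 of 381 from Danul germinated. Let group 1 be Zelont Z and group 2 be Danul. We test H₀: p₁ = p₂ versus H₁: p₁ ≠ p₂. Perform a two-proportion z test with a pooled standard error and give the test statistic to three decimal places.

p̂₁ = 334/522 = 0.63985, p̂₂ = 258/381 = 0.67717.
Pooled p̂ = (334+258)/(522+381) = 592/903 = 0.65559.
SE = √(p̂(1−p̂)(1/n₁+1/n₂)) = √(0.65559·0.34441·0.00454038) = √(0.00102518) = 0.03202.
z = (0.63985 − 0.67717)/0.03202 = -0.03732/0.03202 = -1.166.

z = -1.166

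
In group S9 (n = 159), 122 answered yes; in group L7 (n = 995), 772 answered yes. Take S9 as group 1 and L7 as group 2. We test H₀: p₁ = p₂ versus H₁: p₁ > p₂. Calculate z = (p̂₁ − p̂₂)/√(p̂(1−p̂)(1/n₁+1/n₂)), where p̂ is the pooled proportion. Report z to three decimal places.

p̂₁ = 122/159 ≈ 0.767296, p̂₂ = 772/995 ≈ 0.775879.
Pooled p̂ = (122+772)/(159+995) = 894/1154 = 0.774697.
SE = √(0.174542 × 0.00729433) = 0.035681.
z = (0.767296 − 0.775879)/0.035681 = -0.008583/0.035681 = -0.241.
p-value = P(Z > -0.241) ≈ 0.5951.

z = -0.241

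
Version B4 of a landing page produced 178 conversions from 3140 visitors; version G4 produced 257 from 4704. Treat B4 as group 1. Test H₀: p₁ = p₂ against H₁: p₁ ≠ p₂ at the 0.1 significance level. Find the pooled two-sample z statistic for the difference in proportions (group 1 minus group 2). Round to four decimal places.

p̂₁ = 178/3140 ≈ 0.05668790, p̂₂ = 257/4704 ≈ 0.05463435.
Pooled p̂ = (178+257)/(3140+4704) = 435/7844 = 0.05545640.
SE = √(p̂(1−p̂)(1/n₁+1/n₂)) = √(0.05545640·0.94454360·0.000531056) = √(2.78173e-05) = 0.00527421.
z = (0.05668790 − 0.05463435)/0.00527421 = 0.00205355/0.00527421 = 0.3894.
p-value = 2·P(Z > 0.389) ≈ 0.6970. With α = 0.1, fail to reject H₀.

z = 0.3894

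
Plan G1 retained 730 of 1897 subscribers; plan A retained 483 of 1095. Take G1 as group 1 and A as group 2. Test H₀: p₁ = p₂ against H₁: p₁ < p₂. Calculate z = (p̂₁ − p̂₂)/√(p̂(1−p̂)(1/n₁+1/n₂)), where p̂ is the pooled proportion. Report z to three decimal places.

z = -3.020

p̂₁ = 730/1897 = 0.384818, p̂₂ = 483/1095 = 0.441096.
Pooled p̂ = (730+483)/(1897+1095) = 1213/2992 = 0.405414.
SE = √(0.241054 × 0.00144039) = 0.018634.
z = (0.384818 − 0.441096)/0.018634 = -0.056278/0.018634 = -3.020.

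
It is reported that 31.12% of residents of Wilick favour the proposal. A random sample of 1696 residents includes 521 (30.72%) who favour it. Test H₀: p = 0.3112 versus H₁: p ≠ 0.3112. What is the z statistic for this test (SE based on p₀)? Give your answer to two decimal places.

p̂ = 521/1696 = 0.3072.
Standard error under H₀: √(0.3112×0.6888/1696) = 0.0112.
z = (0.3072 − 0.3112)/0.0112 = -0.0040/0.0112 = -0.36.

z = -0.36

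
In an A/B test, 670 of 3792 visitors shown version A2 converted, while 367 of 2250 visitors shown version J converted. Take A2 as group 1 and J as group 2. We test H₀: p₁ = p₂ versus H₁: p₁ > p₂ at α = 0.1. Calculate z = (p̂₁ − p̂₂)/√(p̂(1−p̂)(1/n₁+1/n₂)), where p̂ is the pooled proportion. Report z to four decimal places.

p̂₁ = 670/3792 = 0.176688, p̂₂ = 367/2250 = 0.163111.
Pooled p̂ = (670+367)/(3792+2250) = 1037/6042 = 0.171632.
SE = √(p̂(1−p̂)(1/n₁+1/n₂)) = √(0.171632·0.828368·0.000708158) = √(0.000100682) = 0.010034.
z = (0.176688 − 0.163111)/0.010034 = 0.013577/0.010034 = 1.3531.
p-value = P(Z > 1.353) ≈ 0.0880. With α = 0.1, reject H₀.

z = 1.3531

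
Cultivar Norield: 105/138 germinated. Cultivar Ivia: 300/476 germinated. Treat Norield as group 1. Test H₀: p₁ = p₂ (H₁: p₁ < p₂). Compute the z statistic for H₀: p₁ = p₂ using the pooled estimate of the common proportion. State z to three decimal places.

z = 2.851

p̂₁ = 105/138 ≈ 0.76087, p̂₂ = 300/476 ≈ 0.63025.
Pooled p̂ = (105+300)/(138+476) = 405/614 = 0.65961.
SE = √(p̂(1−p̂)(1/n₁+1/n₂)) = √(0.65961·0.34039·0.00934722) = √(0.00209868) = 0.04581.
z = (0.76087 − 0.63025)/0.04581 = 0.13062/0.04581 = 2.851.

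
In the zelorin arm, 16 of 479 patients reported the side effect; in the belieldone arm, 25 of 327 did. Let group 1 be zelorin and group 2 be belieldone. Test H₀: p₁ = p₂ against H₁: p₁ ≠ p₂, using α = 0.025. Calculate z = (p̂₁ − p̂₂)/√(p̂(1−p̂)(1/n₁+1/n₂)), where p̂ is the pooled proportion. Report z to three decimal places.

z = -2.731

p̂₁ = 16/479 = 0.033403, p̂₂ = 25/327 = 0.076453.
Pooled p̂ = (16+25)/(479+327) = 41/806 = 0.050868.
SE = √(p̂(1−p̂)(1/n₁+1/n₂)) = √(0.050868·0.949132·0.00514579) = √(0.000248443) = 0.015762.
z = (0.033403 − 0.076453)/0.015762 = -0.043050/0.015762 = -2.731.
Two-sided p-value ≈ 2·Φ(−2.731) = 0.0063; since p < α = 0.025, reject H₀.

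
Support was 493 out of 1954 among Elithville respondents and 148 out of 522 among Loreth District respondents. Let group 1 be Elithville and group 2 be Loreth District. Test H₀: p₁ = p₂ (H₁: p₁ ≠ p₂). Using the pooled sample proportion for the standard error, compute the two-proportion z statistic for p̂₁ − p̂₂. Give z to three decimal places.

z = -1.447

p̂₁ = 493/1954 ≈ 0.25230, p̂₂ = 148/522 ≈ 0.28352.
Pooled p̂ = (493+148)/(1954+522) = 641/2476 = 0.25889.
SE = √(0.191864 × 0.00242748) = 0.02158.
z = (0.25230 − 0.28352)/0.02158 = -0.03122/0.02158 = -1.447.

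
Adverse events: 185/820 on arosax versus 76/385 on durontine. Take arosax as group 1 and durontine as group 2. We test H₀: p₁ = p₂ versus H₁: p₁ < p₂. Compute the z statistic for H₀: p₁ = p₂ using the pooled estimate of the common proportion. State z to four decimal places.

z = 1.1084

p̂₁ = 185/820 = 0.225610, p̂₂ = 76/385 = 0.197403.
Pooled p̂ = (185+76)/(820+385) = 261/1205 = 0.216598.
SE = √(0.169683 × 0.00381691) = 0.025449.
z = (0.225610 − 0.197403)/0.025449 = 0.028207/0.025449 = 1.1084.
p-value = P(Z < 1.108) ≈ 0.8661.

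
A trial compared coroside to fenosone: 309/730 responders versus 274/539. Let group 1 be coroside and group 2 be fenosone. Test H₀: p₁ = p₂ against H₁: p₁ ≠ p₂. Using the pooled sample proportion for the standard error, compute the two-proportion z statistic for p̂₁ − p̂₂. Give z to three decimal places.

z = -3.006

p̂₁ = 309/730 ≈ 0.42329, p̂₂ = 274/539 ≈ 0.50835.
Pooled p̂ = (309+274)/(730+539) = 583/1269 = 0.45942.
SE = √(p̂(1−p̂)(1/n₁+1/n₂)) = √(0.45942·0.54058·0.00322515) = √(0.000800976) = 0.02830.
z = (0.42329 − 0.50835)/0.02830 = -0.08506/0.02830 = -3.006.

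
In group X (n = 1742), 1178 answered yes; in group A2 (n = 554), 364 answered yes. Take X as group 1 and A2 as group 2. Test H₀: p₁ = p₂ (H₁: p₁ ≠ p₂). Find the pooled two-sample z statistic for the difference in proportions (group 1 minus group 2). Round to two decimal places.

z = 0.84

p̂₁ = 1178/1742 = 0.6762, p̂₂ = 364/554 = 0.6570.
Pooled p̂ = (1178+364)/(1742+554) = 1542/2296 = 0.6716.
SE = √(p̂(1−p̂)(1/n₁+1/n₂)) = √(0.6716·0.3284·0.00237911) = √(0.000524718) = 0.0229.
z = (0.6762 − 0.6570)/0.0229 = 0.0192/0.0229 = 0.84.
p-value = 2·P(Z > 0.838) ≈ 0.4021.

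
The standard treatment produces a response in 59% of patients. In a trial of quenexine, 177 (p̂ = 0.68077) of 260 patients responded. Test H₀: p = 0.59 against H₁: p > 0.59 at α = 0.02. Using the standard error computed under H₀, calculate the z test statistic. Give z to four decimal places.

z = 2.9758

p̂ = 177/260 = 0.680769.
SE = √(p₀(1−p₀)/n) = √(0.2419/260) = 0.030502.
z = (0.680769 − 0.59)/0.030502 = 0.090769/0.030502 = 2.9758.
p-value = P(Z > 2.976) ≈ 0.0015; since p < α = 0.02, reject H₀.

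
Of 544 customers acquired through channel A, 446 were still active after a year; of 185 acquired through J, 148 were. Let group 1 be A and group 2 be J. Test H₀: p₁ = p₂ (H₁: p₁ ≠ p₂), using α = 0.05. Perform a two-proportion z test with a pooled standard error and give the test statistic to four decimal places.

p̂₁ = 446/544 = 0.819853, p̂₂ = 148/185 = 0.800000.
Pooled p̂ = (446+148)/(544+185) = 594/729 = 0.814815.
SE = √(p̂(1−p̂)(1/n₁+1/n₂)) = √(0.814815·0.185185·0.00724364) = √(0.001093) = 0.033061.
z = (0.819853 − 0.800000)/0.033061 = 0.019853/0.033061 = 0.6005.
Two-sided p-value ≈ 2·Φ(−0.601) = 0.5482; since p > α = 0.05, fail to reject H₀.

z = 0.6005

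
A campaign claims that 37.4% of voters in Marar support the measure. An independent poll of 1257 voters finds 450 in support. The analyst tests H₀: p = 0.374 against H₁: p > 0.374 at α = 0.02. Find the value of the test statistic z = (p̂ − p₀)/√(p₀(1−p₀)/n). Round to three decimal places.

p̂ = 450/1257 ≈ 0.357995.
Standard error under H₀: √(0.374×0.626/1257) = 0.013648.
z = (0.357995 − 0.374)/0.013648 = -0.016005/0.013648 = -1.173.
p-value = P(Z > -1.173) ≈ 0.8795; since p > α = 0.02, fail to reject H₀.

z = -1.173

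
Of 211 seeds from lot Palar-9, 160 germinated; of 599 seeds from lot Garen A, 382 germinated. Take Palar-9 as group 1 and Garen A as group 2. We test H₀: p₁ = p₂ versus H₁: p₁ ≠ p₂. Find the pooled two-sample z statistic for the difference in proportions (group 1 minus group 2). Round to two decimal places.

z = 3.20

p̂₁ = 160/211 ≈ 0.7583, p̂₂ = 382/599 ≈ 0.6377.
Pooled p̂ = (160+382)/(211+599) = 542/810 = 0.6691.
SE = √(p̂(1−p̂)(1/n₁+1/n₂)) = √(0.6691·0.3309·0.00640879) = √(0.00141886) = 0.0377.
z = (0.7583 − 0.6377)/0.0377 = 0.1206/0.0377 = 3.20.
Two-sided p-value ≈ 2·Φ(−3.201) = 0.0014.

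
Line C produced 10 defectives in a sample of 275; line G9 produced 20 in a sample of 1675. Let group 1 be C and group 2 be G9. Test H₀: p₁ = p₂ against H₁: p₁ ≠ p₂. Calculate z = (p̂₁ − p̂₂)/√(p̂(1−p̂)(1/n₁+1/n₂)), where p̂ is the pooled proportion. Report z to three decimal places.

p̂₁ = 10/275 ≈ 0.036364, p̂₂ = 20/1675 ≈ 0.011940.
Pooled p̂ = (10+20)/(275+1675) = 30/1950 = 0.015385.
SE = √(0.0151479 × 0.00423338) = 0.008008.
z = (0.036364 − 0.011940)/0.008008 = 0.024424/0.008008 = 3.050.
Two-sided p-value ≈ 2·Φ(−3.050) = 0.0023.

z = 3.050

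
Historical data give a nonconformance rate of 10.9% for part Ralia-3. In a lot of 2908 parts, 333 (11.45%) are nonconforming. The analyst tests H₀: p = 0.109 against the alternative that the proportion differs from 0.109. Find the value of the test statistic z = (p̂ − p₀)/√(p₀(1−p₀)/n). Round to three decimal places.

p̂ = 333/2908 ≈ 0.114512.
Under H₀, SE = √(0.109·0.891/2908) = √(3.33972e-05) = 0.005779.
z = (0.114512 − 0.109)/0.005779 = 0.005512/0.005779 = 0.954.
Two-sided p-value ≈ 2·Φ(−0.954) = 0.3402.

z = 0.954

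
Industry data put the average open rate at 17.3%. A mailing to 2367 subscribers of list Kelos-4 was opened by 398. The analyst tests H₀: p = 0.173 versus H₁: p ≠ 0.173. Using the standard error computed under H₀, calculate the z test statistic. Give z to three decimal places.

z = -0.624

p̂ = 398/2367 = 0.16815.
Under H₀, SE = √(0.173·0.827/2367) = √(6.0444e-05) = 0.00777.
z = (0.16815 − 0.173)/0.00777 = -0.00485/0.00777 = -0.624.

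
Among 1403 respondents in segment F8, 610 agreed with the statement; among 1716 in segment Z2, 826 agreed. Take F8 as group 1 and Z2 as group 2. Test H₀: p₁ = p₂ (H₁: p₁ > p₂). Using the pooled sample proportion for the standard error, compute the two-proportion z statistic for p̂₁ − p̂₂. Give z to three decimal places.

p̂₁ = 610/1403 = 0.43478, p̂₂ = 826/1716 = 0.48135.
Pooled p̂ = (610+826)/(1403+1716) = 1436/3119 = 0.46040.
SE = √(p̂(1−p̂)(1/n₁+1/n₂)) = √(0.46040·0.53960·0.00129551) = √(0.000321846) = 0.01794.
z = (0.43478 − 0.48135)/0.01794 = -0.04657/0.01794 = -2.596.
p-value = P(Z > -2.596) ≈ 0.9953.

z = -2.596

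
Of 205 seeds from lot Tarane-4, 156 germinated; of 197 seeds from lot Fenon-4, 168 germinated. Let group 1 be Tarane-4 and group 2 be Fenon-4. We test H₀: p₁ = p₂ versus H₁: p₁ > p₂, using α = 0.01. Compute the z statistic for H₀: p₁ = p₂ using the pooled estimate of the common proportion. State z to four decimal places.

z = -2.3271

p̂₁ = 156/205 ≈ 0.760976, p̂₂ = 168/197 ≈ 0.852792.
Pooled p̂ = (156+168)/(205+197) = 324/402 = 0.805970.
SE = √(p̂(1−p̂)(1/n₁+1/n₂)) = √(0.805970·0.194030·0.00995419) = √(0.00155666) = 0.039455.
z = (0.760976 − 0.852792)/0.039455 = -0.091816/0.039455 = -2.3271.
p-value = P(Z > -2.327) ≈ 0.9900. With α = 0.01, fail to reject H₀.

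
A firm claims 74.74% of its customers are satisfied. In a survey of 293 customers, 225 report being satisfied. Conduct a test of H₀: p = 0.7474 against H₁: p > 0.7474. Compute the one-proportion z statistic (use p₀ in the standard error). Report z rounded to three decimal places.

p̂ = 225/293 ≈ 0.767918.
Standard error under H₀: √(0.7474×0.2526/293) = 0.025384.
z = (0.767918 − 0.7474)/0.025384 = 0.020518/0.025384 = 0.808.
p-value = P(Z > 0.808) ≈ 0.2095.

z = 0.808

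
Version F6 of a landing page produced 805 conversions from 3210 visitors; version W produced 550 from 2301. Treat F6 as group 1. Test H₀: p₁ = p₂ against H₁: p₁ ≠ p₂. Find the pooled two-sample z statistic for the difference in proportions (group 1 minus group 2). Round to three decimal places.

z = 0.999

p̂₁ = 805/3210 ≈ 0.25078, p̂₂ = 550/2301 ≈ 0.23903.
Pooled p̂ = (805+550)/(3210+2301) = 1355/5511 = 0.24587.
SE = √(0.185419 × 0.00074612) = 0.01176.
z = (0.25078 − 0.23903)/0.01176 = 0.01175/0.01176 = 0.999.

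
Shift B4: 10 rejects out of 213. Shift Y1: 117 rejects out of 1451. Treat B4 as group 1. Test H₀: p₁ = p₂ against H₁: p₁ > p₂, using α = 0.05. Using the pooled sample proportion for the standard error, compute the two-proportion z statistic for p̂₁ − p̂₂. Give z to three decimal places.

z = -1.729

p̂₁ = 10/213 ≈ 0.04695, p̂₂ = 117/1451 ≈ 0.08063.
Pooled p̂ = (10+117)/(213+1451) = 127/1664 = 0.07632.
SE = √(p̂(1−p̂)(1/n₁+1/n₂)) = √(0.07632·0.92368·0.00538402) = √(0.000379557) = 0.01948.
z = (0.04695 − 0.08063)/0.01948 = -0.03368/0.01948 = -1.729.
p-value = P(Z > -1.729) ≈ 0.9581, so at α = 0.05 we fail to reject H₀.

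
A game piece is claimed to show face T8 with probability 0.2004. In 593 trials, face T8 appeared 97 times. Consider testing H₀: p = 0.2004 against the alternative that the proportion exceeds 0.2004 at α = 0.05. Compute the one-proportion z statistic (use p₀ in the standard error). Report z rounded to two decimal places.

z = -2.24

p̂ = 97/593 = 0.1636.
Under H₀, SE = √(0.2004·0.7996/593) = √(0.000270219) = 0.0164.
z = (0.1636 − 0.2004)/0.0164 = -0.0368/0.0164 = -2.24.
p-value = P(Z > -2.240) ≈ 0.9875. With α = 0.05, fail to reject H₀.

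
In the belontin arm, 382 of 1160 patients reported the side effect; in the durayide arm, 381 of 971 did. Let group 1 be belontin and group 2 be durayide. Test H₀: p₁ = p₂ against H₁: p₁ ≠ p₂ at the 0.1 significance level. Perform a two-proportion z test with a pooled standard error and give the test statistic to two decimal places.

z = -3.02

p̂₁ = 382/1160 ≈ 0.3293, p̂₂ = 381/971 ≈ 0.3924.
Pooled p̂ = (382+381)/(1160+971) = 763/2131 = 0.3580.
SE = √(0.22985 × 0.00189194) = 0.0209.
z = (0.3293 − 0.3924)/0.0209 = -0.0631/0.0209 = -3.02.
Two-sided p-value ≈ 2·Φ(−3.024) = 0.0025, so at α = 0.1 we reject H₀.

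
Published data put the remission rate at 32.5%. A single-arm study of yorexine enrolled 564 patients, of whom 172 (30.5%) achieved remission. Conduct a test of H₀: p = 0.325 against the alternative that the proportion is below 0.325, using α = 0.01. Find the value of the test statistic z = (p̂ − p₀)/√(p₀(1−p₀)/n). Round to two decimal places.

z = -1.02

p̂ = 172/564 ≈ 0.3050.
Standard error under H₀: √(0.325×0.675/564) = 0.0197.
z = (0.3050 − 0.325)/0.0197 = -0.0200/0.0197 = -1.02.
p-value = P(Z < -1.016) ≈ 0.1548, so at α = 0.01 we fail to reject H₀.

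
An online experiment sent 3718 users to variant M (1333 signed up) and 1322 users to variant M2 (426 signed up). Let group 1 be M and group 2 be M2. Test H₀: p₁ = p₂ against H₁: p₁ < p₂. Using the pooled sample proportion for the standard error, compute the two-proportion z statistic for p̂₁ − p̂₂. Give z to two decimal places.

p̂₁ = 1333/3718 = 0.35853, p̂₂ = 426/1322 = 0.32224.
Pooled p̂ = (1333+426)/(3718+1322) = 1759/5040 = 0.34901.
SE = √(p̂(1−p̂)(1/n₁+1/n₂)) = √(0.34901·0.65099·0.00102539) = √(0.00023297) = 0.01526.
z = (0.35853 − 0.32224)/0.01526 = 0.03629/0.01526 = 2.38.

z = 2.38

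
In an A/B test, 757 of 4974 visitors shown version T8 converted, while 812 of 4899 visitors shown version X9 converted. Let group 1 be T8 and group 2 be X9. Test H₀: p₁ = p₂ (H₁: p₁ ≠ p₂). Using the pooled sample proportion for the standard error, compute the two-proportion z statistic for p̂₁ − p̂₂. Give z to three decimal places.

p̂₁ = 757/4974 = 0.15219, p̂₂ = 812/4899 = 0.16575.
Pooled p̂ = (757+812)/(4974+4899) = 1569/9873 = 0.15892.
SE = √(0.133663 × 0.000405169) = 0.00736.
z = (0.15219 − 0.16575)/0.00736 = -0.01356/0.00736 = -1.842.
p-value = 2·P(Z > 1.842) ≈ 0.0654.

z = -1.842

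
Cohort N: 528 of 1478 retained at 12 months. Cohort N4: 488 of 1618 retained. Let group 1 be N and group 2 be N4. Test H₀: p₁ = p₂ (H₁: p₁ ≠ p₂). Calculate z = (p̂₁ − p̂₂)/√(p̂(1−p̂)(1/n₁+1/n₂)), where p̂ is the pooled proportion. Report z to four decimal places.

p̂₁ = 528/1478 = 0.357240, p̂₂ = 488/1618 = 0.301607.
Pooled p̂ = (528+488)/(1478+1618) = 1016/3096 = 0.328165.
SE = √(p̂(1−p̂)(1/n₁+1/n₂)) = √(0.328165·0.671835·0.00129464) = √(0.000285432) = 0.016895.
z = (0.357240 − 0.301607)/0.016895 = 0.055633/0.016895 = 3.2929.

z = 3.2929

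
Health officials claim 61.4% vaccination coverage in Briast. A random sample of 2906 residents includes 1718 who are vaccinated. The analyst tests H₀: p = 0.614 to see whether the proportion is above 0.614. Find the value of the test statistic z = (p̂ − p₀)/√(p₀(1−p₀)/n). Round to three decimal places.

z = -2.526

p̂ = 1718/2906 ≈ 0.59119.
Under H₀, SE = √(0.614·0.386/2906) = √(8.15568e-05) = 0.00903.
z = (0.59119 − 0.614)/0.00903 = -0.02281/0.00903 = -2.526.
p-value = P(Z > -2.526) ≈ 0.9942.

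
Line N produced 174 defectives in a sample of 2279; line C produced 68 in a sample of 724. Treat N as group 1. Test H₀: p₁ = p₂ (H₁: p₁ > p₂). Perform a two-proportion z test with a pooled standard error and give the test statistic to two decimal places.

p̂₁ = 174/2279 = 0.07635, p̂₂ = 68/724 = 0.09392.
Pooled p̂ = (174+68)/(2279+724) = 242/3003 = 0.08059.
SE = √(p̂(1−p̂)(1/n₁+1/n₂)) = √(0.08059·0.91941·0.00182) = √(0.000134848) = 0.01161.
z = (0.07635 − 0.09392)/0.01161 = -0.01757/0.01161 = -1.51.

z = -1.51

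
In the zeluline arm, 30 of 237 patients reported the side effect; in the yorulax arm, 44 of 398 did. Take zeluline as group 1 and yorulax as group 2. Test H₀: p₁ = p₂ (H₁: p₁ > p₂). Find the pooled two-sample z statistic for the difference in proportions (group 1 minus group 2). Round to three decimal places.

z = 0.609

p̂₁ = 30/237 = 0.12658, p̂₂ = 44/398 = 0.11055.
Pooled p̂ = (30+44)/(237+398) = 74/635 = 0.11654.
SE = √(p̂(1−p̂)(1/n₁+1/n₂)) = √(0.11654·0.88346·0.00673197) = √(0.00069309) = 0.02633.
z = (0.12658 − 0.11055)/0.02633 = 0.01603/0.02633 = 0.609.
p-value = P(Z > 0.609) ≈ 0.2713.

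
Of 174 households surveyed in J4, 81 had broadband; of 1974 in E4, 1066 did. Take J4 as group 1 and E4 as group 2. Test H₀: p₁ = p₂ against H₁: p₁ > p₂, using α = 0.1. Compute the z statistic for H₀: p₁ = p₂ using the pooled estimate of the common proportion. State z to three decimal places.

p̂₁ = 81/174 = 0.465517, p̂₂ = 1066/1974 = 0.540020.
Pooled p̂ = (81+1066)/(174+1974) = 1147/2148 = 0.533985.
SE = √(0.248845 × 0.00625371) = 0.039449.
z = (0.465517 − 0.540020)/0.039449 = -0.074503/0.039449 = -1.889.
p-value = P(Z > -1.889) ≈ 0.9705. With α = 0.1, fail to reject H₀.

z = -1.889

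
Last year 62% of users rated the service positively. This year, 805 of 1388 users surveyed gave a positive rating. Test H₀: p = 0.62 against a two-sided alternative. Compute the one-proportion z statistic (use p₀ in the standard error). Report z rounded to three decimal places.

p̂ = 805/1388 = 0.57997.
Standard error under H₀: √(0.62×0.38/1388) = 0.01303.
z = (0.57997 − 0.62)/0.01303 = -0.04003/0.01303 = -3.072.

z = -3.072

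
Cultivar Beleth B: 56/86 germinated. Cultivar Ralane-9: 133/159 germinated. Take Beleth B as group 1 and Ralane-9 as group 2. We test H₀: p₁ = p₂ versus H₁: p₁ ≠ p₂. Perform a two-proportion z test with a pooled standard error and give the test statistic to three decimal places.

z = -3.297

p̂₁ = 56/86 = 0.65116, p̂₂ = 133/159 = 0.83648.
Pooled p̂ = (56+133)/(86+159) = 189/245 = 0.77143.
SE = √(p̂(1−p̂)(1/n₁+1/n₂)) = √(0.77143·0.22857·0.0179172) = √(0.00315928) = 0.05621.
z = (0.65116 − 0.83648)/0.05621 = -0.18532/0.05621 = -3.297.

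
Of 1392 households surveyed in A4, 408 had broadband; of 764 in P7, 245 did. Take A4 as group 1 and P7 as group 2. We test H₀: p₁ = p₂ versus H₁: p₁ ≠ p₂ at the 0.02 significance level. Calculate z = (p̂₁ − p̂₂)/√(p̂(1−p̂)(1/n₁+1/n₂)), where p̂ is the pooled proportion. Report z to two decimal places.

p̂₁ = 408/1392 ≈ 0.2931, p̂₂ = 245/764 ≈ 0.3207.
Pooled p̂ = (408+245)/(1392+764) = 653/2156 = 0.3029.
SE = √(0.211142 × 0.00202729) = 0.0207.
z = (0.2931 − 0.3207)/0.0207 = -0.0276/0.0207 = -1.33.
p-value = 2·P(Z > 1.333) ≈ 0.1826; since p > α = 0.02, fail to reject H₀.

z = -1.33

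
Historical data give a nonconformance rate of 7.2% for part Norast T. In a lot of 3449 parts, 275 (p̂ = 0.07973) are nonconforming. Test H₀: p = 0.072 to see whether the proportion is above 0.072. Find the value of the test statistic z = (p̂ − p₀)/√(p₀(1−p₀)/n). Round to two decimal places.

z = 1.76

p̂ = 275/3449 ≈ 0.07973.
Under H₀, SE = √(0.072·0.928/3449) = √(1.93726e-05) = 0.00440.
z = (0.07973 − 0.072)/0.00440 = 0.00773/0.00440 = 1.76.
p-value = P(Z > 1.757) ≈ 0.0395.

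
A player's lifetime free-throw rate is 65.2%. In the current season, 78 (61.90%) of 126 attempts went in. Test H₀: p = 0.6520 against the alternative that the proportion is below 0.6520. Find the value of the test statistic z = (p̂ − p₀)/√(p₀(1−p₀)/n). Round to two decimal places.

z = -0.78

p̂ = 78/126 ≈ 0.6190.
Standard error under H₀: √(0.652×0.348/126) = 0.0424.
z = (0.6190 − 0.652)/0.0424 = -0.0330/0.0424 = -0.78.
p-value = P(Z < -0.777) ≈ 0.2187.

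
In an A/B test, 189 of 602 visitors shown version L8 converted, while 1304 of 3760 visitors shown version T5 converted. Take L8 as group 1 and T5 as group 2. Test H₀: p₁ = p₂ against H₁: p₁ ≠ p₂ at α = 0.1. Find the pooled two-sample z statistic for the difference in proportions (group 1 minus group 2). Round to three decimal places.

z = -1.577

p̂₁ = 189/602 ≈ 0.313953, p̂₂ = 1304/3760 ≈ 0.346809.
Pooled p̂ = (189+1304)/(602+3760) = 1493/4362 = 0.342274.
SE = √(0.225123 × 0.00192709) = 0.020829.
z = (0.313953 − 0.346809)/0.020829 = -0.032856/0.020829 = -1.577.
p-value = 2·P(Z > 1.577) ≈ 0.1147. With α = 0.1, fail to reject H₀.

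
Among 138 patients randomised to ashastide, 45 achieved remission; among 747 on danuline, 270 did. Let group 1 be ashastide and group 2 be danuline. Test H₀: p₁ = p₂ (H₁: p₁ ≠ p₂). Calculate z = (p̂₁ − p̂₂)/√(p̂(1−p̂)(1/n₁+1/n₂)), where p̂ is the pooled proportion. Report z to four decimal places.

z = -0.7970

p̂₁ = 45/138 ≈ 0.326087, p̂₂ = 270/747 ≈ 0.361446.
Pooled p̂ = (45+270)/(138+747) = 315/885 = 0.355932.
SE = √(p̂(1−p̂)(1/n₁+1/n₂)) = √(0.355932·0.644068·0.00858506) = √(0.00196808) = 0.044363.
z = (0.326087 − 0.361446)/0.044363 = -0.035359/0.044363 = -0.7970.
p-value = 2·P(Z > 0.797) ≈ 0.4254.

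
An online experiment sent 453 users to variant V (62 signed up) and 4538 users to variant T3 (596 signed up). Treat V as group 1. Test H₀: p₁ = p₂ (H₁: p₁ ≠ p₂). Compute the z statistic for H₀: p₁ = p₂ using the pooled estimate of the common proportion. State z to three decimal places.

p̂₁ = 62/453 = 0.13687, p̂₂ = 596/4538 = 0.13134.
Pooled p̂ = (62+596)/(453+4538) = 658/4991 = 0.13184.
SE = √(0.114456 × 0.00242787) = 0.01667.
z = (0.13687 − 0.13134)/0.01667 = 0.00553/0.01667 = 0.332.

z = 0.332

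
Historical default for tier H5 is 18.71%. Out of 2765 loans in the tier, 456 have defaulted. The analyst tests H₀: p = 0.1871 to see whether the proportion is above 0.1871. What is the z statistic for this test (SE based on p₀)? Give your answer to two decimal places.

z = -2.99

p̂ = 456/2765 ≈ 0.16492.
SE = √(p₀(1−p₀)/n) = √(0.15209/2765) = 0.00742.
z = (0.16492 − 0.1871)/0.00742 = -0.02218/0.00742 = -2.99.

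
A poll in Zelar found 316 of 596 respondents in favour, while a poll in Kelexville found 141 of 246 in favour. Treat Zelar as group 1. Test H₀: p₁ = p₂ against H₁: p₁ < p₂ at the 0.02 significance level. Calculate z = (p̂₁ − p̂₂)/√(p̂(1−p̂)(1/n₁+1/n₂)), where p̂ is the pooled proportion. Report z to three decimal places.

z = -1.138

p̂₁ = 316/596 = 0.53020, p̂₂ = 141/246 = 0.57317.
Pooled p̂ = (316+141)/(596+246) = 457/842 = 0.54276.
SE = √(p̂(1−p̂)(1/n₁+1/n₂)) = √(0.54276·0.45724·0.00574289) = √(0.00142523) = 0.03775.
z = (0.53020 − 0.57317)/0.03775 = -0.04297/0.03775 = -1.138.
p-value = P(Z < -1.138) ≈ 0.1275, so at α = 0.02 we fail to reject H₀.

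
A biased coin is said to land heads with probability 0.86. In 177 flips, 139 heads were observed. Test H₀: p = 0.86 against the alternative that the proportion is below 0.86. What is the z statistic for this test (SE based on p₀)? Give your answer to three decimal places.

p̂ = 139/177 ≈ 0.78531.
Under H₀, SE = √(0.86·0.14/177) = √(0.000680226) = 0.02608.
z = (0.78531 − 0.86)/0.02608 = -0.07469/0.02608 = -2.864.
p-value = P(Z < -2.864) ≈ 0.0021.

z = -2.864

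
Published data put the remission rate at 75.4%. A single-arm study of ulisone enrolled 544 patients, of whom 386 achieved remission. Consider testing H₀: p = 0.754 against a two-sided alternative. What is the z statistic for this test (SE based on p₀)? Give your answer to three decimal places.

z = -2.407

p̂ = 386/544 = 0.709559.
Under H₀, SE = √(0.754·0.246/544) = √(0.000340963) = 0.018465.
z = (0.709559 − 0.754)/0.018465 = -0.044441/0.018465 = -2.407.
Two-sided p-value ≈ 2·Φ(−2.407) = 0.0161.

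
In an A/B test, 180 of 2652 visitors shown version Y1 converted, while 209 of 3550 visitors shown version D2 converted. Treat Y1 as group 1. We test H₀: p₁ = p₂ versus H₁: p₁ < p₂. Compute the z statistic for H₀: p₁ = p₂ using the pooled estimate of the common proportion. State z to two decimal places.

p̂₁ = 180/2652 ≈ 0.0679, p̂₂ = 209/3550 ≈ 0.0589.
Pooled p̂ = (180+209)/(2652+3550) = 389/6202 = 0.0627.
SE = √(p̂(1−p̂)(1/n₁+1/n₂)) = √(0.0627·0.9373·0.000658764) = √(3.87272e-05) = 0.0062.
z = (0.0679 − 0.0589)/0.0062 = 0.0090/0.0062 = 1.45.

z = 1.45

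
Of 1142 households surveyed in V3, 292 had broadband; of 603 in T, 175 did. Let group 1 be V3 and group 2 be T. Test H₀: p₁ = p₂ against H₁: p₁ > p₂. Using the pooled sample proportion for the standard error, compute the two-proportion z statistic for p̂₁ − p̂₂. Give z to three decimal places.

z = -1.549

p̂₁ = 292/1142 = 0.25569, p̂₂ = 175/603 = 0.29022.
Pooled p̂ = (292+175)/(1142+603) = 467/1745 = 0.26762.
SE = √(0.196 × 0.00253403) = 0.02229.
z = (0.25569 − 0.29022)/0.02229 = -0.03453/0.02229 = -1.549.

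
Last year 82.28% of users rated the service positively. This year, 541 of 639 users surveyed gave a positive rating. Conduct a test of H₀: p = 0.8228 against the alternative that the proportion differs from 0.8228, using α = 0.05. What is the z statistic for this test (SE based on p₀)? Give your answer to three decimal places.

p̂ = 541/639 ≈ 0.84664.
Under H₀, SE = √(0.8228·0.1772/639) = √(0.000228169) = 0.01511.
z = (0.84664 − 0.8228)/0.01511 = 0.02384/0.01511 = 1.578.
p-value = 2·P(Z > 1.578) ≈ 0.1146. With α = 0.05, fail to reject H₀.

z = 1.578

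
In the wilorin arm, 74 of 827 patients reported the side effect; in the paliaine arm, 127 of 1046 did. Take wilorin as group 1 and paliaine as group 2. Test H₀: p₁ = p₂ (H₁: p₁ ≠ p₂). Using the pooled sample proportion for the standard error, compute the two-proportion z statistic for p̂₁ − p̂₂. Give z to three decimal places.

p̂₁ = 74/827 = 0.08948, p̂₂ = 127/1046 = 0.12141.
Pooled p̂ = (74+127)/(827+1046) = 201/1873 = 0.10731.
SE = √(p̂(1−p̂)(1/n₁+1/n₂)) = √(0.10731·0.89269·0.00216521) = √(0.000207423) = 0.01440.
z = (0.08948 − 0.12141)/0.01440 = -0.03193/0.01440 = -2.217.

z = -2.217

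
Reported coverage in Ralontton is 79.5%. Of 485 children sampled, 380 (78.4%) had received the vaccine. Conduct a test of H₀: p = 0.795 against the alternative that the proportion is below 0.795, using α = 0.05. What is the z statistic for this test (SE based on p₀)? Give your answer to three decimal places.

p̂ = 380/485 = 0.78351.
Standard error under H₀: √(0.795×0.205/485) = 0.01833.
z = (0.78351 − 0.795)/0.01833 = -0.01149/0.01833 = -0.627.
p-value = P(Z < -0.627) ≈ 0.2653; since p > α = 0.05, fail to reject H₀.

z = -0.627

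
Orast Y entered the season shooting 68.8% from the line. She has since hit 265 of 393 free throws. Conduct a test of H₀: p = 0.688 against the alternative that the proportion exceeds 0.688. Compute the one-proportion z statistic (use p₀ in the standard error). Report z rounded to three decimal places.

z = -0.586

p̂ = 265/393 ≈ 0.67430.
SE = √(p₀(1−p₀)/n) = √(0.21466/393) = 0.02337.
z = (0.67430 − 0.688)/0.02337 = -0.01370/0.02337 = -0.586.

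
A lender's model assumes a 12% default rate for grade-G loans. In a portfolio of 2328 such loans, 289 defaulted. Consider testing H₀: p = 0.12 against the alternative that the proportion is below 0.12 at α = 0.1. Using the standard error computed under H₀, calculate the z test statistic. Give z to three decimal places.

z = 0.615

p̂ = 289/2328 ≈ 0.124141.
Standard error under H₀: √(0.12×0.88/2328) = 0.006735.
z = (0.124141 − 0.12)/0.006735 = 0.004141/0.006735 = 0.615.
p-value = P(Z < 0.615) ≈ 0.7307, so at α = 0.1 we fail to reject H₀.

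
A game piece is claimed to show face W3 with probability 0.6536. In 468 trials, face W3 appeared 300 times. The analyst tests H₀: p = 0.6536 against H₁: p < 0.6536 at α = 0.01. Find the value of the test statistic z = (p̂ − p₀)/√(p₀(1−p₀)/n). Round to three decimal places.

p̂ = 300/468 = 0.64103.
SE = √(p₀(1−p₀)/n) = √(0.22641/468) = 0.02199.
z = (0.64103 − 0.6536)/0.02199 = -0.01257/0.02199 = -0.572.
p-value = P(Z < -0.572) ≈ 0.2838. With α = 0.01, fail to reject H₀.

z = -0.572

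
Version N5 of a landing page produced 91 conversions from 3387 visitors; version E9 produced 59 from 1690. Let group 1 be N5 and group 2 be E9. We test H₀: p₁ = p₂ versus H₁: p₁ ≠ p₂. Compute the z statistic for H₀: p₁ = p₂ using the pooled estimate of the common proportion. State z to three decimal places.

z = -1.595

p̂₁ = 91/3387 = 0.02687, p̂₂ = 59/1690 = 0.03491.
Pooled p̂ = (91+59)/(3387+1690) = 150/5077 = 0.02955.
SE = √(0.0286721 × 0.000886963) = 0.00504.
z = (0.02687 − 0.03491)/0.00504 = -0.00804/0.00504 = -1.595.
Two-sided p-value ≈ 2·Φ(−1.595) = 0.1107.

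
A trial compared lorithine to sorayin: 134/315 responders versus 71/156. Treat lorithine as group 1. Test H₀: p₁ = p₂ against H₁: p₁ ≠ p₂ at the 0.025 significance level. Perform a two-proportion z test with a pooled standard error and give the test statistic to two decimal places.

z = -0.61

p̂₁ = 134/315 ≈ 0.4254, p̂₂ = 71/156 ≈ 0.4551.
Pooled p̂ = (134+71)/(315+156) = 205/471 = 0.4352.
SE = √(0.245807 × 0.00958486) = 0.0485.
z = (0.4254 − 0.4551)/0.0485 = -0.0297/0.0485 = -0.61.
Two-sided p-value ≈ 2·Φ(−0.613) = 0.5402; since p > α = 0.025, fail to reject H₀.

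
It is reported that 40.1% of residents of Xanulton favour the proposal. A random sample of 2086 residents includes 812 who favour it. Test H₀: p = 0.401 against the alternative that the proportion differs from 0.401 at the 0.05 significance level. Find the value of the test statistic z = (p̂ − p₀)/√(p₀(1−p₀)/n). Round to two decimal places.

p̂ = 812/2086 = 0.3893.
Under H₀, SE = √(0.401·0.599/2086) = √(0.000115148) = 0.0107.
z = (0.3893 − 0.401)/0.0107 = -0.0117/0.0107 = -1.09.
p-value = 2·P(Z > 1.094) ≈ 0.2740. With α = 0.05, fail to reject H₀.

z = -1.09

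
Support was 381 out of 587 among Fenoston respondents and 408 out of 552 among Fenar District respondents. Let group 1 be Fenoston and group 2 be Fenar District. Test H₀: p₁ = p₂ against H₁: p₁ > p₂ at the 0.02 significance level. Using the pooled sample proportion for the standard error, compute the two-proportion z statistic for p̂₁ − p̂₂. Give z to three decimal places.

z = -3.293

p̂₁ = 381/587 ≈ 0.64906, p̂₂ = 408/552 ≈ 0.73913.
Pooled p̂ = (381+408)/(587+552) = 789/1139 = 0.69271.
SE = √(0.212862 × 0.00351517) = 0.02735.
z = (0.64906 − 0.73913)/0.02735 = -0.09007/0.02735 = -3.293.
p-value = P(Z > -3.293) ≈ 0.9995; since p > α = 0.02, fail to reject H₀.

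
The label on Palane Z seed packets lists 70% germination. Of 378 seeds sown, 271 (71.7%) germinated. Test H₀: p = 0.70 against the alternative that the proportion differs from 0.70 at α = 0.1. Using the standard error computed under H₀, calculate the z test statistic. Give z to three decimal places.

z = 0.718

p̂ = 271/378 = 0.71693.
Standard error under H₀: √(0.7×0.3/378) = 0.02357.
z = (0.71693 − 0.7)/0.02357 = 0.01693/0.02357 = 0.718.
Two-sided p-value ≈ 2·Φ(−0.718) = 0.4726. With α = 0.1, fail to reject H₀.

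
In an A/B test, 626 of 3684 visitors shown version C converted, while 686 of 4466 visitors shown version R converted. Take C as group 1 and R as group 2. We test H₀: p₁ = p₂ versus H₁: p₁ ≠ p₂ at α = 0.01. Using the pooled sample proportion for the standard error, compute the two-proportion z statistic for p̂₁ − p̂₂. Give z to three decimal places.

p̂₁ = 626/3684 = 0.169924, p̂₂ = 686/4466 = 0.153605.
Pooled p̂ = (626+686)/(3684+4466) = 1312/8150 = 0.160982.
SE = √(p̂(1−p̂)(1/n₁+1/n₂)) = √(0.160982·0.839018·0.000495358) = √(6.69063e-05) = 0.008180.
z = (0.169924 − 0.153605)/0.008180 = 0.016319/0.008180 = 1.995.
p-value = 2·P(Z > 1.995) ≈ 0.0460, so at α = 0.01 we fail to reject H₀.

z = 1.995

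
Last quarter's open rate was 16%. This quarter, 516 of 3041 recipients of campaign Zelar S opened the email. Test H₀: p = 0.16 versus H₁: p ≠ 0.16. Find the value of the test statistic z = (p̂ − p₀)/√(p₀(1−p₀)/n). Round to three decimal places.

p̂ = 516/3041 ≈ 0.16968.
Under H₀, SE = √(0.16·0.84/3041) = √(4.4196e-05) = 0.00665.
z = (0.16968 − 0.16)/0.00665 = 0.00968/0.00665 = 1.456.
Two-sided p-value ≈ 2·Φ(−1.456) = 0.1453.

z = 1.456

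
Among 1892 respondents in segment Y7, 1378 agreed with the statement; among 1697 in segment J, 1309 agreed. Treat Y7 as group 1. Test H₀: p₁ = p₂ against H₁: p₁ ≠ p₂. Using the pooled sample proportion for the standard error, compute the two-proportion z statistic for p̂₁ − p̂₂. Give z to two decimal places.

z = -2.97

p̂₁ = 1378/1892 = 0.7283, p̂₂ = 1309/1697 = 0.7714.
Pooled p̂ = (1378+1309)/(1892+1697) = 2687/3589 = 0.7487.
SE = √(p̂(1−p̂)(1/n₁+1/n₂)) = √(0.7487·0.2513·0.00111782) = √(0.000210328) = 0.0145.
z = (0.7283 − 0.7714)/0.0145 = -0.0431/0.0145 = -2.97.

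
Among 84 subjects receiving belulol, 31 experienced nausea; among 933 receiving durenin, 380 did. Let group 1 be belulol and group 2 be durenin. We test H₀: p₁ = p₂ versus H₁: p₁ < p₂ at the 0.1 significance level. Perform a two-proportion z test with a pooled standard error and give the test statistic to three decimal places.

p̂₁ = 31/84 = 0.36905, p̂₂ = 380/933 = 0.40729.
Pooled p̂ = (31+380)/(84+933) = 411/1017 = 0.40413.
SE = √(0.240809 × 0.0129766) = 0.05590.
z = (0.36905 − 0.40729)/0.05590 = -0.03824/0.05590 = -0.684.
p-value = P(Z < -0.684) ≈ 0.2470. With α = 0.1, fail to reject H₀.

z = -0.684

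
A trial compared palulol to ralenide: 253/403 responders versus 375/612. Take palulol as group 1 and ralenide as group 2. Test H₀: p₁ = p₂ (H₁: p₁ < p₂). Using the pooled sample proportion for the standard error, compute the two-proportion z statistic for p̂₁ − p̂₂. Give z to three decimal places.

z = 0.483

p̂₁ = 253/403 = 0.62779, p̂₂ = 375/612 = 0.61275.
Pooled p̂ = (253+375)/(403+612) = 628/1015 = 0.61872.
SE = √(0.235906 × 0.00411538) = 0.03116.
z = (0.62779 − 0.61275)/0.03116 = 0.01504/0.03116 = 0.483.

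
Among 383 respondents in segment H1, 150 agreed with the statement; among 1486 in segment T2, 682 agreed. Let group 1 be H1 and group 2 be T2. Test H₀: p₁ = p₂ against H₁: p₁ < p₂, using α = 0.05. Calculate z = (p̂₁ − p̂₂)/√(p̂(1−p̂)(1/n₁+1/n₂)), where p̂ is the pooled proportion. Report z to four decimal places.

p̂₁ = 150/383 ≈ 0.3916449, p̂₂ = 682/1486 ≈ 0.4589502.
Pooled p̂ = (150+682)/(383+1486) = 832/1869 = 0.4451578.
SE = √(0.246992 × 0.00328391) = 0.0284798.
z = (0.3916449 − 0.4589502)/0.0284798 = -0.0673053/0.0284798 = -2.3633.
p-value = P(Z < -2.363) ≈ 0.0091; since p < α = 0.05, reject H₀.

z = -2.3633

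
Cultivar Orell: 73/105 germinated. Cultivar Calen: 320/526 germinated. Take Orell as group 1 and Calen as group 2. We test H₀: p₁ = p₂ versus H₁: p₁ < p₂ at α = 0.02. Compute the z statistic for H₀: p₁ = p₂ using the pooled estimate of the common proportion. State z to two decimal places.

p̂₁ = 73/105 ≈ 0.6952, p̂₂ = 320/526 ≈ 0.6084.
Pooled p̂ = (73+320)/(105+526) = 393/631 = 0.6228.
SE = √(p̂(1−p̂)(1/n₁+1/n₂)) = √(0.6228·0.3772·0.011425) = √(0.00268389) = 0.0518.
z = (0.6952 − 0.6084)/0.0518 = 0.0868/0.0518 = 1.68.
p-value = P(Z < 1.677) ≈ 0.9532; since p > α = 0.02, fail to reject H₀.

z = 1.68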